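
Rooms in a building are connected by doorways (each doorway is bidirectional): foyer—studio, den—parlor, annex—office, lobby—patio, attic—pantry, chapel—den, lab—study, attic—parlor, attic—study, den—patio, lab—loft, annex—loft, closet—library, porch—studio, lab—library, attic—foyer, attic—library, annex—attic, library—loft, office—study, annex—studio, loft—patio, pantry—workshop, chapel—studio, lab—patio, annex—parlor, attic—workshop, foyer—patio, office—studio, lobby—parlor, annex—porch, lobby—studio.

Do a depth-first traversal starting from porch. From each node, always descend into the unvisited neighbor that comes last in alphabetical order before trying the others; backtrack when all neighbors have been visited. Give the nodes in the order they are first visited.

porch, studio, office, study, lab, patio, loft, library, closet, attic, workshop, pantry, parlor, lobby, den, chapel, annex, foyer

Visit porch
porch → studio
studio → office
office → study
study → lab
lab → patio
patio → loft
loft → library
library → closet
library → attic
attic → workshop
workshop → pantry
attic → parlor
parlor → lobby
parlor → den
den → chapel
parlor → annex
attic → foyer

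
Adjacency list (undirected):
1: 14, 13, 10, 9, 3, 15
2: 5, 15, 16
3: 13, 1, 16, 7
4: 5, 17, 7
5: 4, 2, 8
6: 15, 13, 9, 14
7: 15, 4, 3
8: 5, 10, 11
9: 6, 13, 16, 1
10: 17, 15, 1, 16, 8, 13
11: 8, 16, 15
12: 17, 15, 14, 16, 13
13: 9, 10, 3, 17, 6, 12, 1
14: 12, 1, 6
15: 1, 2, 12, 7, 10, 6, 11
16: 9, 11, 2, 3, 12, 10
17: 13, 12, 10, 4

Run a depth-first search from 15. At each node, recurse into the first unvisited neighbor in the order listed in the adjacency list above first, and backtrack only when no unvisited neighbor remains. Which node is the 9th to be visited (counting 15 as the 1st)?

16

Visit 15
15 → 1
1 → 14
14 → 12
12 → 17
17 → 13
13 → 9
9 → 6
9 → 16
16 → 11
11 → 8
8 → 5
5 → 4
4 → 7
7 → 3
5 → 2
8 → 10

Visit order: 15, 1, 14, 12, 17, 13, 9, 6, 16, 11, 8, 5, 4, 7, 3, 2, 10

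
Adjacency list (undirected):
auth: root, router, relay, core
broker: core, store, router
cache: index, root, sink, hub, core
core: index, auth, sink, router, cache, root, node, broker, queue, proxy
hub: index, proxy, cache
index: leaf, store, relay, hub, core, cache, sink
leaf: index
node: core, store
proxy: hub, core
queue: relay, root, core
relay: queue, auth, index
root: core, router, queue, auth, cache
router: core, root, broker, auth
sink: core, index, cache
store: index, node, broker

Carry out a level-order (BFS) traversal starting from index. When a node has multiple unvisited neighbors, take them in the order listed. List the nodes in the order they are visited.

index → leaf → store → relay → hub → core → cache → sink → node → broker → queue → auth → proxy → router → root

Visit index; enqueue leaf, store, relay, hub, core, cache, sink → queue [leaf, store, relay, hub, core, cache, sink]
Visit leaf → queue [store, relay, hub, core, cache, sink]
Visit store; enqueue node, broker → queue [relay, hub, core, cache, sink, node, broker]
Visit relay; enqueue queue, auth → queue [hub, core, cache, sink, node, broker, queue, auth]
Visit hub; enqueue proxy → queue [core, cache, sink, node, broker, queue, auth, proxy]
Visit core; enqueue router, root → queue [cache, sink, node, broker, queue, auth, proxy, router, root]
Visit cache → queue [sink, node, broker, queue, auth, proxy, router, root]
Visit sink → queue [node, broker, queue, auth, proxy, router, root]
Visit node → queue [broker, queue, auth, proxy, router, root]
Visit broker → queue [queue, auth, proxy, router, root]
Visit queue → queue [auth, proxy, router, root]
Visit auth → queue [proxy, router, root]
Visit proxy → queue [router, root]
Visit router → queue [root]
Visit root → queue []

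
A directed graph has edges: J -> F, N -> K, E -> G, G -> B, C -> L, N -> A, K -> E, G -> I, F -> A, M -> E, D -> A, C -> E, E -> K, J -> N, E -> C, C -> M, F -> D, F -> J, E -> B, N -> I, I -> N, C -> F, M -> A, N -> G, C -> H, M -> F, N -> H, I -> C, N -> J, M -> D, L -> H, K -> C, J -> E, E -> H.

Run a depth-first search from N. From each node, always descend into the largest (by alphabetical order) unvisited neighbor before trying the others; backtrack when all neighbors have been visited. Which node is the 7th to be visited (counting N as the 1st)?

C

Visit N
N → K
K → E
E → H
E → G
G → I
I → C
C → M
M → F
F → J
F → D
D → A
C → L
G → B

Visit order: N, K, E, H, G, I, C, M, F, J, D, A, L, B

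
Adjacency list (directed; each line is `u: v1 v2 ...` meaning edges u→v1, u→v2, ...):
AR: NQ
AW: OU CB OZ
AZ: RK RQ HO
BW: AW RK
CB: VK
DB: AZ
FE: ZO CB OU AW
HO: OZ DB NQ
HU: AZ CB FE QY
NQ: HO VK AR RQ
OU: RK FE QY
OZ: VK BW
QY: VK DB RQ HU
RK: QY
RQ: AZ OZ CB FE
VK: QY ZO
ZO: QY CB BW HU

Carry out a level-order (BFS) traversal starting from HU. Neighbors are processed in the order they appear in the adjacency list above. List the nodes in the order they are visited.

HU → AZ → CB → FE → QY → RK → RQ → HO → VK → ZO → OU → AW → DB → OZ → NQ → BW → AR

Visit HU; enqueue AZ, CB, FE, QY → queue [AZ, CB, FE, QY]
Visit AZ; enqueue RK, RQ, HO → queue [CB, FE, QY, RK, RQ, HO]
Visit CB; enqueue VK → queue [FE, QY, RK, RQ, HO, VK]
Visit FE; enqueue ZO, OU, AW → queue [QY, RK, RQ, HO, VK, ZO, OU, AW]
Visit QY; enqueue DB → queue [RK, RQ, HO, VK, ZO, OU, AW, DB]
Visit RK → queue [RQ, HO, VK, ZO, OU, AW, DB]
Visit RQ; enqueue OZ → queue [HO, VK, ZO, OU, AW, DB, OZ]
Visit HO; enqueue NQ → queue [VK, ZO, OU, AW, DB, OZ, NQ]
Visit VK → queue [ZO, OU, AW, DB, OZ, NQ]
Visit ZO; enqueue BW → queue [OU, AW, DB, OZ, NQ, BW]
Visit OU → queue [AW, DB, OZ, NQ, BW]
Visit AW → queue [DB, OZ, NQ, BW]
Visit DB → queue [OZ, NQ, BW]
Visit OZ → queue [NQ, BW]
Visit NQ; enqueue AR → queue [BW, AR]
Visit BW → queue [AR]
Visit AR → queue []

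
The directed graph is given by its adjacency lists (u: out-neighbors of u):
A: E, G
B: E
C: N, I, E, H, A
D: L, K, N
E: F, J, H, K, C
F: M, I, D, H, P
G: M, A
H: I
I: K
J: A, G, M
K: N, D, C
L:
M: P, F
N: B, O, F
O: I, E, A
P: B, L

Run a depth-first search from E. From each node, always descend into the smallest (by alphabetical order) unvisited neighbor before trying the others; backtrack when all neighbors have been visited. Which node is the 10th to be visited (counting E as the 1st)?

B

Visit E
E → C
C → A
A → G
G → M
M → F
F → D
D → K
K → N
N → B
N → O
O → I
D → L
F → H
F → P
E → J

Visit order: E, C, A, G, M, F, D, K, N, B, O, I, L, H, P, J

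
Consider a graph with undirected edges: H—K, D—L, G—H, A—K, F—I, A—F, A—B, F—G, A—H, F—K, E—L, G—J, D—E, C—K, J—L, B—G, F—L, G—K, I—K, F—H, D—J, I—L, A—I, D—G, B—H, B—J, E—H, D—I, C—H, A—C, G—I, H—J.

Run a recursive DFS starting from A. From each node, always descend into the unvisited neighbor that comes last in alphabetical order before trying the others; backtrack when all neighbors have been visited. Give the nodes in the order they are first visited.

A -> K -> I -> L -> J -> H -> G -> F -> D -> E -> B -> C

Visit A
A → K
K → I
I → L
L → J
J → H
H → G
G → F
G → D
D → E
G → B
H → C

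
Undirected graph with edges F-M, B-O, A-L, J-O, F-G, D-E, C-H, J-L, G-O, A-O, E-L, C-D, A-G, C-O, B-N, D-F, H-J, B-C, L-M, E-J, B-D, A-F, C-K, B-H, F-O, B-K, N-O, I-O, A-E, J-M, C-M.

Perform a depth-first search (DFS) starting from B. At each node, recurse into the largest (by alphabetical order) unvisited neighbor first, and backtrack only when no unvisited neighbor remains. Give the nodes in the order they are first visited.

B O N J M L E D F G A C K H I

Visit B
B → O
O → N
O → J
J → M
M → L
L → E
E → D
D → F
F → G
G → A
D → C
C → K
C → H
O → I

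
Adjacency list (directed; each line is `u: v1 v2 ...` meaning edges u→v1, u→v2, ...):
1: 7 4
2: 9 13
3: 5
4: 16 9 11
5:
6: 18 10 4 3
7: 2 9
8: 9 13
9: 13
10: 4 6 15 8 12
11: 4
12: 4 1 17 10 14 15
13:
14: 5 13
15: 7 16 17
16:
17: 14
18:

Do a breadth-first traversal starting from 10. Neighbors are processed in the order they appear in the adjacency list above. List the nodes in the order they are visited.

Visit 10; enqueue 4, 6, 15, 8, 12 → queue [4, 6, 15, 8, 12]
Visit 4; enqueue 16, 9, 11 → queue [6, 15, 8, 12, 16, 9, 11]
Visit 6; enqueue 18, 3 → queue [15, 8, 12, 16, 9, 11, 18, 3]
Visit 15; enqueue 7, 17 → queue [8, 12, 16, 9, 11, 18, 3, 7, 17]
Visit 8; enqueue 13 → queue [12, 16, 9, 11, 18, 3, 7, 17, 13]
Visit 12; enqueue 1, 14 → queue [16, 9, 11, 18, 3, 7, 17, 13, 1, 14]
Visit 16 → queue [9, 11, 18, 3, 7, 17, 13, 1, 14]
Visit 9 → queue [11, 18, 3, 7, 17, 13, 1, 14]
Visit 11 → queue [18, 3, 7, 17, 13, 1, 14]
Visit 18 → queue [3, 7, 17, 13, 1, 14]
Visit 3; enqueue 5 → queue [7, 17, 13, 1, 14, 5]
Visit 7; enqueue 2 → queue [17, 13, 1, 14, 5, 2]
Visit 17 → queue [13, 1, 14, 5, 2]
Visit 13 → queue [1, 14, 5, 2]
Visit 1 → queue [14, 5, 2]
Visit 14 → queue [5, 2]
Visit 5 → queue [2]
Visit 2 → queue []

10 -> 4 -> 6 -> 15 -> 8 -> 12 -> 16 -> 9 -> 11 -> 18 -> 3 -> 7 -> 17 -> 13 -> 1 -> 14 -> 5 -> 2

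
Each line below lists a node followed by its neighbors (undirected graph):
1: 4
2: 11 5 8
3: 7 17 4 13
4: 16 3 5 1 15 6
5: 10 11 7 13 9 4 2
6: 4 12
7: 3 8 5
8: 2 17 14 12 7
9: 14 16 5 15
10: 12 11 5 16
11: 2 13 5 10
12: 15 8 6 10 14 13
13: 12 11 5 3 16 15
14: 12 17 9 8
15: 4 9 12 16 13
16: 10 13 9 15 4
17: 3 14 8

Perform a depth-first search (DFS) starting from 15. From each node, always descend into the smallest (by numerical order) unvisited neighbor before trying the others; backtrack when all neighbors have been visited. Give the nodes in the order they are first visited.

15, 4, 1, 3, 7, 5, 2, 8, 12, 6, 10, 11, 13, 16, 9, 14, 17

Visit 15
15 → 4
4 → 1
4 → 3
3 → 7
7 → 5
5 → 2
2 → 8
8 → 12
12 → 6
12 → 10
10 → 11
11 → 13
13 → 16
16 → 9
9 → 14
14 → 17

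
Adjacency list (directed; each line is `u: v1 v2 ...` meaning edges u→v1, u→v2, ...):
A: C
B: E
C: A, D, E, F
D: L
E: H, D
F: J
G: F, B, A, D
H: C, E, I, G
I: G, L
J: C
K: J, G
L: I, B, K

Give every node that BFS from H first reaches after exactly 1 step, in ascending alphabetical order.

Level 0: H
Level 1: C, E, G, I
Level 2: A, B, D, F, L
Level 3: J, K

C, E, G, I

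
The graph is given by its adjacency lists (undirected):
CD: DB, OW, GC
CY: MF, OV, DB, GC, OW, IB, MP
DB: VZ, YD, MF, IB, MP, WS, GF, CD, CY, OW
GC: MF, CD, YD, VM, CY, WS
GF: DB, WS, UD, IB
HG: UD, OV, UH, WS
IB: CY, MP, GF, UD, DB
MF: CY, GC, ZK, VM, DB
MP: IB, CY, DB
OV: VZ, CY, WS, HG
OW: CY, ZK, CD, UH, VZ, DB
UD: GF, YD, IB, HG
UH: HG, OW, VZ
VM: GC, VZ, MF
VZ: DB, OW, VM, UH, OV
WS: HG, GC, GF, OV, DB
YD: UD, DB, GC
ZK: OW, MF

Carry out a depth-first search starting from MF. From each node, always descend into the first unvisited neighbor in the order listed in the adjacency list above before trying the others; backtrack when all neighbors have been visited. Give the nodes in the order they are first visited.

Visit MF
MF → CY
CY → OV
OV → VZ
VZ → DB
DB → YD
YD → UD
UD → GF
GF → WS
WS → HG
HG → UH
UH → OW
OW → ZK
OW → CD
CD → GC
GC → VM
GF → IB
IB → MP

MF, CY, OV, VZ, DB, YD, UD, GF, WS, HG, UH, OW, ZK, CD, GC, VM, IB, MP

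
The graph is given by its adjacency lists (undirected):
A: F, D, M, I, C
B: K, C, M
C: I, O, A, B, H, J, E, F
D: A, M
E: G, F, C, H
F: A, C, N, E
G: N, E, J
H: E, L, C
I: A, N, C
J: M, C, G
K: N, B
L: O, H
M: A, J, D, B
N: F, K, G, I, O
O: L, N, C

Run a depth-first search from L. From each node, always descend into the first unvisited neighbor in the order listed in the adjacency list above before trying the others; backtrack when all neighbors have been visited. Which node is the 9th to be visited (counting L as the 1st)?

C

Visit L
L → O
O → N
N → F
F → A
A → D
D → M
M → J
J → C
C → I
C → B
B → K
C → H
H → E
E → G

Visit order: L, O, N, F, A, D, M, J, C, I, B, K, H, E, G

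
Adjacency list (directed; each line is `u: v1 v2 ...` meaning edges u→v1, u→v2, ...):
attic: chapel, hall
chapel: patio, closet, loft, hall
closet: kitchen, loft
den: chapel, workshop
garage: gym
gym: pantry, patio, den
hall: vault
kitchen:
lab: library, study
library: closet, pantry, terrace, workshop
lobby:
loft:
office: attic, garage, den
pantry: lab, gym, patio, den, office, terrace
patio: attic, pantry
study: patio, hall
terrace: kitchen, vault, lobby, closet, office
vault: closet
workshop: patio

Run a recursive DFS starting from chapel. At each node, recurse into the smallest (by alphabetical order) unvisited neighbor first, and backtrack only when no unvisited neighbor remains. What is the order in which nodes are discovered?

chapel, closet, kitchen, loft, hall, vault, patio, attic, pantry, den, workshop, gym, lab, library, terrace, lobby, office, garage, study

Visit chapel
chapel → closet
closet → kitchen
closet → loft
chapel → hall
hall → vault
chapel → patio
patio → attic
patio → pantry
pantry → den
den → workshop
pantry → gym
pantry → lab
lab → library
library → terrace
terrace → lobby
terrace → office
office → garage
lab → study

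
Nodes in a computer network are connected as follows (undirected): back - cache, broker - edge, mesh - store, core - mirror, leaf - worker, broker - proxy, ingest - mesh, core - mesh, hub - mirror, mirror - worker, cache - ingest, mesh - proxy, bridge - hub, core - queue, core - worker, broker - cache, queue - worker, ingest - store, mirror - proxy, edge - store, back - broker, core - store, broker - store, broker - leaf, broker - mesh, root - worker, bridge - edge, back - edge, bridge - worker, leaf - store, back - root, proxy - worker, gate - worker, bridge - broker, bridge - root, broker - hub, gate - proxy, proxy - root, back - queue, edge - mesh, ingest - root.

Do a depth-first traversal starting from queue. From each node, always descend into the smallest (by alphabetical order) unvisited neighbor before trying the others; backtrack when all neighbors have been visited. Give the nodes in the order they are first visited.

queue -> back -> broker -> bridge -> edge -> mesh -> core -> mirror -> hub -> proxy -> gate -> worker -> leaf -> store -> ingest -> cache -> root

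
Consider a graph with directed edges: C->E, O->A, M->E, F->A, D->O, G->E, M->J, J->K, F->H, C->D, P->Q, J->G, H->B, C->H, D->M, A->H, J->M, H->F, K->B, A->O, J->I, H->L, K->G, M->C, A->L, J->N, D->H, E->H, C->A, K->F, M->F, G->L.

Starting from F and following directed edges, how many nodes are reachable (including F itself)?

6

BFS from F visits: F, A, H, L, O, B
Reachable nodes: 6 of 17 total.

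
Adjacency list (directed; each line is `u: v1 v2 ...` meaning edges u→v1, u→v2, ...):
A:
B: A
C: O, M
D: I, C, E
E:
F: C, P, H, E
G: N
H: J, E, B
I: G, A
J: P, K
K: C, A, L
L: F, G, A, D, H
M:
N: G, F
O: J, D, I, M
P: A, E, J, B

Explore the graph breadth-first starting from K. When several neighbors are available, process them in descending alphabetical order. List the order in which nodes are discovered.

K -> L -> C -> A -> H -> G -> F -> D -> O -> M -> J -> E -> B -> N -> P -> I

Visit K; enqueue L, C, A → queue [L, C, A]
Visit L; enqueue H, G, F, D → queue [C, A, H, G, F, D]
Visit C; enqueue O, M → queue [A, H, G, F, D, O, M]
Visit A → queue [H, G, F, D, O, M]
Visit H; enqueue J, E, B → queue [G, F, D, O, M, J, E, B]
Visit G; enqueue N → queue [F, D, O, M, J, E, B, N]
Visit F; enqueue P → queue [D, O, M, J, E, B, N, P]
Visit D; enqueue I → queue [O, M, J, E, B, N, P, I]
Visit O → queue [M, J, E, B, N, P, I]
Visit M → queue [J, E, B, N, P, I]
Visit J → queue [E, B, N, P, I]
Visit E → queue [B, N, P, I]
Visit B → queue [N, P, I]
Visit N → queue [P, I]
Visit P → queue [I]
Visit I → queue []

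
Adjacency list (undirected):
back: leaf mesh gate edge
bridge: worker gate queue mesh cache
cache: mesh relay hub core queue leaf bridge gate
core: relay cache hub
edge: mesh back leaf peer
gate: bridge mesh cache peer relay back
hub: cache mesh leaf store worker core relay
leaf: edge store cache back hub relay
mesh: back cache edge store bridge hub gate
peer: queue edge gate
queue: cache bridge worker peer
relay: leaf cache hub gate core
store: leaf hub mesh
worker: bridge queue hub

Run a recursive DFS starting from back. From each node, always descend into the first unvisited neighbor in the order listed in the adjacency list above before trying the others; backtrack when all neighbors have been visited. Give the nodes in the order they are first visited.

back, leaf, edge, mesh, cache, relay, hub, store, worker, bridge, gate, peer, queue, core

Visit back
back → leaf
leaf → edge
edge → mesh
mesh → cache
cache → relay
relay → hub
hub → store
hub → worker
worker → bridge
bridge → gate
gate → peer
peer → queue
hub → core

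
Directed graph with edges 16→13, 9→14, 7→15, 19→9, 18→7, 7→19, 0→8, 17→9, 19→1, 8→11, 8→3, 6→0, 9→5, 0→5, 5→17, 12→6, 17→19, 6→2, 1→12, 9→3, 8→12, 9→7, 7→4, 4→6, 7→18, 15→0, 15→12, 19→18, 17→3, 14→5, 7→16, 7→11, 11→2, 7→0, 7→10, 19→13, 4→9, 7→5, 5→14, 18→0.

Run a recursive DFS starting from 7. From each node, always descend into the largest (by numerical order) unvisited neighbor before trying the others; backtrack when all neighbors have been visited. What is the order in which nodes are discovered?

Visit 7
7 → 19
19 → 18
18 → 0
0 → 8
8 → 12
12 → 6
6 → 2
8 → 11
8 → 3
0 → 5
5 → 17
17 → 9
9 → 14
19 → 13
19 → 1
7 → 16
7 → 15
7 → 10
7 → 4

7, 19, 18, 0, 8, 12, 6, 2, 11, 3, 5, 17, 9, 14, 13, 1, 16, 15, 10, 4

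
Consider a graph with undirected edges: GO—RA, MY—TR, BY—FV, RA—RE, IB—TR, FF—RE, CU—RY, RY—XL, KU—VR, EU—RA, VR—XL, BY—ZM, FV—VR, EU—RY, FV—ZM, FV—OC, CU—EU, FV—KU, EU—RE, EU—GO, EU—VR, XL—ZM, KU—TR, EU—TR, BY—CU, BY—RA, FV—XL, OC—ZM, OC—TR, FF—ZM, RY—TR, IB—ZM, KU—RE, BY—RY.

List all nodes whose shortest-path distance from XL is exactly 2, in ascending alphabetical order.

Level 0: XL
Level 1: FV, RY, VR, ZM
Level 2: BY, CU, EU, FF, IB, KU, OC, TR
Level 3: GO, MY, RA, RE

BY, CU, EU, FF, IB, KU, OC, TR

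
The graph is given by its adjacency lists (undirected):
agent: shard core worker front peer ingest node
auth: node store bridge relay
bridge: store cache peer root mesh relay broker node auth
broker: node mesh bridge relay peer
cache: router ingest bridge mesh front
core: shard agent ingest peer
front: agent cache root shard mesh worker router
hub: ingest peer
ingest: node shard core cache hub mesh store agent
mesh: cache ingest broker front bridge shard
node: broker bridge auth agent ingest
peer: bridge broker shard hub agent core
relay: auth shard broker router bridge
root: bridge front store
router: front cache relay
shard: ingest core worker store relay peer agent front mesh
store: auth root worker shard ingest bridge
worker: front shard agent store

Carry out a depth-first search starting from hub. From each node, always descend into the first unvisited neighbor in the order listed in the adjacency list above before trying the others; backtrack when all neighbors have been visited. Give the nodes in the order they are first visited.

hub → ingest → node → broker → mesh → cache → router → front → agent → shard → core → peer → bridge → store → auth → relay → root → worker

Visit hub
hub → ingest
ingest → node
node → broker
broker → mesh
mesh → cache
cache → router
router → front
front → agent
agent → shard
shard → core
core → peer
peer → bridge
bridge → store
store → auth
auth → relay
store → root
store → worker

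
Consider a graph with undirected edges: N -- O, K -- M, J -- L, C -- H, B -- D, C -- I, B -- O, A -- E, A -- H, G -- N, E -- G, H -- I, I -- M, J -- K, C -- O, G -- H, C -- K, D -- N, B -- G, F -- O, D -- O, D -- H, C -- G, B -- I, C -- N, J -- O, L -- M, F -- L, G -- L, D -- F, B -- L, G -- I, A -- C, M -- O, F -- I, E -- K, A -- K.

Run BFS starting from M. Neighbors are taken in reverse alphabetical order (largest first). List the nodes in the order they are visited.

Visit M; enqueue O, L, K, I → queue [O, L, K, I]
Visit O; enqueue N, J, F, D, C, B → queue [L, K, I, N, J, F, D, C, B]
Visit L; enqueue G → queue [K, I, N, J, F, D, C, B, G]
Visit K; enqueue E, A → queue [I, N, J, F, D, C, B, G, E, A]
Visit I; enqueue H → queue [N, J, F, D, C, B, G, E, A, H]
Visit N → queue [J, F, D, C, B, G, E, A, H]
Visit J → queue [F, D, C, B, G, E, A, H]
Visit F → queue [D, C, B, G, E, A, H]
Visit D → queue [C, B, G, E, A, H]
Visit C → queue [B, G, E, A, H]
Visit B → queue [G, E, A, H]
Visit G → queue [E, A, H]
Visit E → queue [A, H]
Visit A → queue [H]
Visit H → queue []

M O L K I N J F D C B G E A H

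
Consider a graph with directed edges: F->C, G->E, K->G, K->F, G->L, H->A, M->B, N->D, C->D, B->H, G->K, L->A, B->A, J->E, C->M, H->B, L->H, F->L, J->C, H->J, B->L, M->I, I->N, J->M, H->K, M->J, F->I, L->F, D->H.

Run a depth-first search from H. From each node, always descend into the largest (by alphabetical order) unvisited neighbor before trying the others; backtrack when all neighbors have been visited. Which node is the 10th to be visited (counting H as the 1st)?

Visit H
H → K
K → G
G → L
L → F
F → I
I → N
N → D
F → C
C → M
M → J
J → E
M → B
B → A

Visit order: H, K, G, L, F, I, N, D, C, M, J, E, B, A

M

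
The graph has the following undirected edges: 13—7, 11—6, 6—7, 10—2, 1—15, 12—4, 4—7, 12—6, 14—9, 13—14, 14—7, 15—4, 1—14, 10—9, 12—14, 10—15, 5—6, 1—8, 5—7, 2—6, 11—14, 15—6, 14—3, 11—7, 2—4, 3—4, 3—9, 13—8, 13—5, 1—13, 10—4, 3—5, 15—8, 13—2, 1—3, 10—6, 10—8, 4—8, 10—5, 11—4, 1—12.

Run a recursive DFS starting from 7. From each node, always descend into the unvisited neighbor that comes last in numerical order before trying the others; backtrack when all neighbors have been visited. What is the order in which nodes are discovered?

7, 14, 13, 8, 15, 10, 9, 3, 5, 6, 12, 4, 11, 2, 1

Visit 7
7 → 14
14 → 13
13 → 8
8 → 15
15 → 10
10 → 9
9 → 3
3 → 5
5 → 6
6 → 12
12 → 4
4 → 11
4 → 2
12 → 1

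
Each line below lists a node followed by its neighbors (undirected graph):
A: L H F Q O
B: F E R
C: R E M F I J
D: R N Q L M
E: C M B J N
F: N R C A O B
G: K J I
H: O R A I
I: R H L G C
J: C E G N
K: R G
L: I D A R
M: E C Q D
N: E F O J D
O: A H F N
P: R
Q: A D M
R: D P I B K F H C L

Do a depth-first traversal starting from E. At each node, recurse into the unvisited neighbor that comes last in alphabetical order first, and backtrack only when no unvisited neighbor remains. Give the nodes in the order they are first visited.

Visit E
E → N
N → O
O → H
H → R
R → P
R → L
L → I
I → G
G → K
G → J
J → C
C → M
M → Q
Q → D
Q → A
A → F
F → B

E, N, O, H, R, P, L, I, G, K, J, C, M, Q, D, A, F, B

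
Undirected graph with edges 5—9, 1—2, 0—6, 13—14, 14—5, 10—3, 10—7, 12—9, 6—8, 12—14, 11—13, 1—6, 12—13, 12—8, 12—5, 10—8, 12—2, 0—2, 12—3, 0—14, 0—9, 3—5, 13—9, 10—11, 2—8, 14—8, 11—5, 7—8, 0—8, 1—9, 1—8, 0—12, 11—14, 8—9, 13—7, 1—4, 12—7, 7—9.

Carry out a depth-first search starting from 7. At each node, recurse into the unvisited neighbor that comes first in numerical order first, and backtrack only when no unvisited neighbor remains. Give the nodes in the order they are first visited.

Visit 7
7 → 8
8 → 0
0 → 2
2 → 1
1 → 4
1 → 6
1 → 9
9 → 5
5 → 3
3 → 10
10 → 11
11 → 13
13 → 12
12 → 14

7 8 0 2 1 4 6 9 5 3 10 11 13 12 14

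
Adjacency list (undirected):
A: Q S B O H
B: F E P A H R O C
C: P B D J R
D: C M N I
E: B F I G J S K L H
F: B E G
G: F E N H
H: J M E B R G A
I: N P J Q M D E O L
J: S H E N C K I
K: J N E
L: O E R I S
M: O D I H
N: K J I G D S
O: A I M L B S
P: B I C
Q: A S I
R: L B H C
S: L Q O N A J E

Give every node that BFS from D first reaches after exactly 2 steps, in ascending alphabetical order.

Level 0: D
Level 1: C, I, M, N
Level 2: B, E, G, H, J, K, L, O, P, Q, R, S
Level 3: A, F

B, E, G, H, J, K, L, O, P, Q, R, S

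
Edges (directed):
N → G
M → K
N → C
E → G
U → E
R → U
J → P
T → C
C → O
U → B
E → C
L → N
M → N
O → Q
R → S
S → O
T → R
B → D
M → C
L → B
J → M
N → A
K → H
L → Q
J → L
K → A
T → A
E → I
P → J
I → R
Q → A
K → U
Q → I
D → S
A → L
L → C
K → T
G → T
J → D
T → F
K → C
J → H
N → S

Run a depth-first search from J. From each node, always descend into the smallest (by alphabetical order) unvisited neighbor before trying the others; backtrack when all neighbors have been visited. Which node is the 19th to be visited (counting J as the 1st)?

Visit J
J → D
D → S
S → O
O → Q
Q → A
A → L
L → B
L → C
L → N
N → G
G → T
T → F
T → R
R → U
U → E
E → I
J → H
J → M
M → K
J → P

Visit order: J, D, S, O, Q, A, L, B, C, N, G, T, F, R, U, E, I, H, M, K, P

M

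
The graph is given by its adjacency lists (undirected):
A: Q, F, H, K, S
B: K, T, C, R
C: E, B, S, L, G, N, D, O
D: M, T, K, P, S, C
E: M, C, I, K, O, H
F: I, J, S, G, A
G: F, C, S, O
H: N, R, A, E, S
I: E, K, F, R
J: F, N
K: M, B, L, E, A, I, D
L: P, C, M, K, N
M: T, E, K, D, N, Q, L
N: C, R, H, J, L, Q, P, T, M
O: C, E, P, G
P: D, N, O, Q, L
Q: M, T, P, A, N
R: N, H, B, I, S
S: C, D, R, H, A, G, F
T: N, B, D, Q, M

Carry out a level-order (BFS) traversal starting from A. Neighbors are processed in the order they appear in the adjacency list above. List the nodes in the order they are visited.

Visit A; enqueue Q, F, H, K, S → queue [Q, F, H, K, S]
Visit Q; enqueue M, T, P, N → queue [F, H, K, S, M, T, P, N]
Visit F; enqueue I, J, G → queue [H, K, S, M, T, P, N, I, J, G]
Visit H; enqueue R, E → queue [K, S, M, T, P, N, I, J, G, R, E]
Visit K; enqueue B, L, D → queue [S, M, T, P, N, I, J, G, R, E, B, L, D]
Visit S; enqueue C → queue [M, T, P, N, I, J, G, R, E, B, L, D, C]
Visit M → queue [T, P, N, I, J, G, R, E, B, L, D, C]
Visit T → queue [P, N, I, J, G, R, E, B, L, D, C]
Visit P; enqueue O → queue [N, I, J, G, R, E, B, L, D, C, O]
Visit N → queue [I, J, G, R, E, B, L, D, C, O]
Visit I → queue [J, G, R, E, B, L, D, C, O]
Visit J → queue [G, R, E, B, L, D, C, O]
Visit G → queue [R, E, B, L, D, C, O]
Visit R → queue [E, B, L, D, C, O]
Visit E → queue [B, L, D, C, O]
Visit B → queue [L, D, C, O]
Visit L → queue [D, C, O]
Visit D → queue [C, O]
Visit C → queue [O]
Visit O → queue []

A → Q → F → H → K → S → M → T → P → N → I → J → G → R → E → B → L → D → C → O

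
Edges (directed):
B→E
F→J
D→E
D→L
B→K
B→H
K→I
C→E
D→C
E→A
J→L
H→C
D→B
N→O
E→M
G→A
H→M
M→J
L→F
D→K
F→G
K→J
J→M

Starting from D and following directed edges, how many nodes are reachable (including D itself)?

13

BFS from D visits: D, L, K, E, C, B, F, J, I, M, A, H, G
Reachable nodes: 13 of 15 total.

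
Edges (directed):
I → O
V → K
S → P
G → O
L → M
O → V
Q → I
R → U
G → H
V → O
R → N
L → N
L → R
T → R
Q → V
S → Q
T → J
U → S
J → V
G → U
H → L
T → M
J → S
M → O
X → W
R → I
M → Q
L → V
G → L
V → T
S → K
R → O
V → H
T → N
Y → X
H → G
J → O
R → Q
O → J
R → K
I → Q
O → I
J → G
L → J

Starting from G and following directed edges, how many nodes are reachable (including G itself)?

16

BFS from G visits: G, H, L, O, U, J, M, N, R, V, I, S, Q, K, T, P
Reachable nodes: 16 of 19 total.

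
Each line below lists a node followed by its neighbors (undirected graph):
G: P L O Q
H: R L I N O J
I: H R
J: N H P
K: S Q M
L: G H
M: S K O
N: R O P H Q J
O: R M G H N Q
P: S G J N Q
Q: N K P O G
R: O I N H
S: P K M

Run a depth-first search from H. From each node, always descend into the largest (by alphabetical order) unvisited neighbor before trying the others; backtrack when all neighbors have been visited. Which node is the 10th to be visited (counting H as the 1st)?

J

Visit H
H → R
R → O
O → Q
Q → P
P → S
S → M
M → K
P → N
N → J
P → G
G → L
R → I

Visit order: H, R, O, Q, P, S, M, K, N, J, G, L, I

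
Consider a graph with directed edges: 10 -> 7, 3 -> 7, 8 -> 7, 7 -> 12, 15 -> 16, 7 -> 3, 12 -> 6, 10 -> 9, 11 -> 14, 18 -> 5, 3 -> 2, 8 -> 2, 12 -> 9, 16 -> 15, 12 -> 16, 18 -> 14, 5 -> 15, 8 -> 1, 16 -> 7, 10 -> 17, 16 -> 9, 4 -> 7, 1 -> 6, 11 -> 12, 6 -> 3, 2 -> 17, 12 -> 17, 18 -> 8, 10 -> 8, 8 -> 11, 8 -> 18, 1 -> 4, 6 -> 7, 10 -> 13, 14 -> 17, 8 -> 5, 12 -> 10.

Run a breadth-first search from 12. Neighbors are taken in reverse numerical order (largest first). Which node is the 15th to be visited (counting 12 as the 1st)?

Visit 12; enqueue 17, 16, 10, 9, 6 → queue [17, 16, 10, 9, 6]
Visit 17 → queue [16, 10, 9, 6]
Visit 16; enqueue 15, 7 → queue [10, 9, 6, 15, 7]
Visit 10; enqueue 13, 8 → queue [9, 6, 15, 7, 13, 8]
Visit 9 → queue [6, 15, 7, 13, 8]
Visit 6; enqueue 3 → queue [15, 7, 13, 8, 3]
Visit 15 → queue [7, 13, 8, 3]
Visit 7 → queue [13, 8, 3]
Visit 13 → queue [8, 3]
Visit 8; enqueue 18, 11, 5, 2, 1 → queue [3, 18, 11, 5, 2, 1]
Visit 3 → queue [18, 11, 5, 2, 1]
Visit 18; enqueue 14 → queue [11, 5, 2, 1, 14]
Visit 11 → queue [5, 2, 1, 14]
Visit 5 → queue [2, 1, 14]
Visit 2 → queue [1, 14]
Visit 1; enqueue 4 → queue [14, 4]
Visit 14 → queue [4]
Visit 4 → queue []

Visit order: 12, 17, 16, 10, 9, 6, 15, 7, 13, 8, 3, 18, 11, 5, 2, 1, 14, 4

2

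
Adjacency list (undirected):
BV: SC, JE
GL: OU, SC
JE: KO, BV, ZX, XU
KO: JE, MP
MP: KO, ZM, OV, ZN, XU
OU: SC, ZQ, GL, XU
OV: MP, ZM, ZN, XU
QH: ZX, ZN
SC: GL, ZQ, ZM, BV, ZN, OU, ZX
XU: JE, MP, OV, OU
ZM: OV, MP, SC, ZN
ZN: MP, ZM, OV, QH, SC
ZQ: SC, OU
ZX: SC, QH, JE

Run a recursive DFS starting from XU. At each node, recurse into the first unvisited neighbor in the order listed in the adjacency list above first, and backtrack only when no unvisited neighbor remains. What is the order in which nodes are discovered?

Visit XU
XU → JE
JE → KO
KO → MP
MP → ZM
ZM → OV
OV → ZN
ZN → QH
QH → ZX
ZX → SC
SC → GL
GL → OU
OU → ZQ
SC → BV

XU -> JE -> KO -> MP -> ZM -> OV -> ZN -> QH -> ZX -> SC -> GL -> OU -> ZQ -> BV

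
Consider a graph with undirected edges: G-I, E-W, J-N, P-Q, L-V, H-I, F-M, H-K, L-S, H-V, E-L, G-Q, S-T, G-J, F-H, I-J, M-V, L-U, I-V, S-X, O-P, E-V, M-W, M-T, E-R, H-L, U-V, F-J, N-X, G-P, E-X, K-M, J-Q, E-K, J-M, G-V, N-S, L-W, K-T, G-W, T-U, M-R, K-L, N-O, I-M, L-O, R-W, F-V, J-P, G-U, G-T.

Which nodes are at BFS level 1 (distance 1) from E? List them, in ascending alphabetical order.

K, L, R, V, W, X

Level 0: E
Level 1: K, L, R, V, W, X
Level 2: F, G, H, I, M, N, O, S, T, U
Level 3: J, P, Q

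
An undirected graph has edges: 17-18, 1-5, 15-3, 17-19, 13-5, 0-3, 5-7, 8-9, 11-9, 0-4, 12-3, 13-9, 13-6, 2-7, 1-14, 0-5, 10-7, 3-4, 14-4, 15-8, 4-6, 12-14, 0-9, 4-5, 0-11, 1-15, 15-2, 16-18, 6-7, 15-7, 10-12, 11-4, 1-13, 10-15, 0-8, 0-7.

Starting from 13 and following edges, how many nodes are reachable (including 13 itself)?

BFS from 13 visits: 13, 1, 5, 6, 9, 14, 15, 0, 4, 7, 8, 11, 12, 2, 3, 10
Reachable nodes: 16 of 20 total.

16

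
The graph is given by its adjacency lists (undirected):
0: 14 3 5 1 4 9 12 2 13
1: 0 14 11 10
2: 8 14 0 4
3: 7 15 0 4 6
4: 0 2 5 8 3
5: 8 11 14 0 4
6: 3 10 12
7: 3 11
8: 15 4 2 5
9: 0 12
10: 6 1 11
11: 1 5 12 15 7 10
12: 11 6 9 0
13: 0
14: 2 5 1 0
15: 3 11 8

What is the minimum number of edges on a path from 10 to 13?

Level 0: 10
Level 1: 1, 6, 11
Level 2: 0, 3, 5, 7, 12, 14, 15
Level 3: 2, 4, 8, 9, 13
13 first appears at level 3.

3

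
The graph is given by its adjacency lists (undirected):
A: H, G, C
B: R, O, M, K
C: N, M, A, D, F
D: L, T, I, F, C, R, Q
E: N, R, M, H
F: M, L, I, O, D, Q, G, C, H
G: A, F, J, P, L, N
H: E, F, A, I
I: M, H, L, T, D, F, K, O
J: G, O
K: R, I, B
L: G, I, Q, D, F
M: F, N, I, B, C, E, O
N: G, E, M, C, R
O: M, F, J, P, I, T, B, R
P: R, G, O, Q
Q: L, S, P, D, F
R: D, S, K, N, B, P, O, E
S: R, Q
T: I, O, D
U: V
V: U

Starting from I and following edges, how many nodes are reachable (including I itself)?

20

BFS from I visits: I, D, F, H, K, L, M, O, T, C, Q, R, G, A, E, B, N, J, P, S
Reachable nodes: 20 of 22 total.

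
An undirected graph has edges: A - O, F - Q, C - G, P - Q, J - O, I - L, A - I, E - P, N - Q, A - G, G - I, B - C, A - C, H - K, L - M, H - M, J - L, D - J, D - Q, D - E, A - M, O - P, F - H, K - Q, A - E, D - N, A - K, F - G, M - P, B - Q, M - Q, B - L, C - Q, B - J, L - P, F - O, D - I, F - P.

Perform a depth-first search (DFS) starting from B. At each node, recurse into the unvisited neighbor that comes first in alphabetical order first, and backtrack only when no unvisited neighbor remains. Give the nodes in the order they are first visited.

B, C, A, E, D, I, G, F, H, K, Q, M, L, J, O, P, N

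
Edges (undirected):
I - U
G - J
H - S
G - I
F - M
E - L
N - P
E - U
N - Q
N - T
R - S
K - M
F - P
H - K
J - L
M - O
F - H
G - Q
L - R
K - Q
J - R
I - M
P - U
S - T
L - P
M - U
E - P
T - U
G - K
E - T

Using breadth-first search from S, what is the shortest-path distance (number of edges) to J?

2

Level 0: S
Level 1: H, R, T
Level 2: E, F, J, K, L, N, U
Level 3: G, I, M, P, Q
Level 4: O
J first appears at level 2.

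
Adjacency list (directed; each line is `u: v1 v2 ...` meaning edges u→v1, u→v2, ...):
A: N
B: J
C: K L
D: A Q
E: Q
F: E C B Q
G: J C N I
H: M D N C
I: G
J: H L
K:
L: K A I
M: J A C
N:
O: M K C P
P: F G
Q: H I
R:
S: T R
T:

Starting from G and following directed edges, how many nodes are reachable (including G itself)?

12

BFS from G visits: G, N, J, I, C, L, H, K, A, M, D, Q
Reachable nodes: 12 of 20 total.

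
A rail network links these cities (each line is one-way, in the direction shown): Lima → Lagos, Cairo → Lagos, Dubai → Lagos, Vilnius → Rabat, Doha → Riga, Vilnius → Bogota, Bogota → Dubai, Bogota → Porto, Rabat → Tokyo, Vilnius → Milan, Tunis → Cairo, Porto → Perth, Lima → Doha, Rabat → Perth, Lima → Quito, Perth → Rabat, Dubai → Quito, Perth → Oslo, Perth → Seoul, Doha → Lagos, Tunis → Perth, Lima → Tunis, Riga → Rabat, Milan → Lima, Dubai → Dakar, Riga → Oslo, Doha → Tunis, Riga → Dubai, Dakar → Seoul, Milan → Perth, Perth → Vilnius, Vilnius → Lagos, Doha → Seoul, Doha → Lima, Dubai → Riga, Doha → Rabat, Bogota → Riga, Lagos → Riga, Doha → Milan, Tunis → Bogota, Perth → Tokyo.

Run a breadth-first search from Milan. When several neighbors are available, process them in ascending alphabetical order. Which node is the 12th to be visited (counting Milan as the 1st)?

Visit Milan; enqueue Lima, Perth → queue [Lima, Perth]
Visit Lima; enqueue Doha, Lagos, Quito, Tunis → queue [Perth, Doha, Lagos, Quito, Tunis]
Visit Perth; enqueue Oslo, Rabat, Seoul, Tokyo, Vilnius → queue [Doha, Lagos, Quito, Tunis, Oslo, Rabat, Seoul, Tokyo, Vilnius]
Visit Doha; enqueue Riga → queue [Lagos, Quito, Tunis, Oslo, Rabat, Seoul, Tokyo, Vilnius, Riga]
Visit Lagos → queue [Quito, Tunis, Oslo, Rabat, Seoul, Tokyo, Vilnius, Riga]
Visit Quito → queue [Tunis, Oslo, Rabat, Seoul, Tokyo, Vilnius, Riga]
Visit Tunis; enqueue Bogota, Cairo → queue [Oslo, Rabat, Seoul, Tokyo, Vilnius, Riga, Bogota, Cairo]
Visit Oslo → queue [Rabat, Seoul, Tokyo, Vilnius, Riga, Bogota, Cairo]
Visit Rabat → queue [Seoul, Tokyo, Vilnius, Riga, Bogota, Cairo]
Visit Seoul → queue [Tokyo, Vilnius, Riga, Bogota, Cairo]
Visit Tokyo → queue [Vilnius, Riga, Bogota, Cairo]
Visit Vilnius → queue [Riga, Bogota, Cairo]
Visit Riga; enqueue Dubai → queue [Bogota, Cairo, Dubai]
Visit Bogota; enqueue Porto → queue [Cairo, Dubai, Porto]
Visit Cairo → queue [Dubai, Porto]
Visit Dubai; enqueue Dakar → queue [Porto, Dakar]
Visit Porto → queue [Dakar]
Visit Dakar → queue []

Visit order: Milan, Lima, Perth, Doha, Lagos, Quito, Tunis, Oslo, Rabat, Seoul, Tokyo, Vilnius, Riga, Bogota, Cairo, Dubai, Porto, Dakar

Vilnius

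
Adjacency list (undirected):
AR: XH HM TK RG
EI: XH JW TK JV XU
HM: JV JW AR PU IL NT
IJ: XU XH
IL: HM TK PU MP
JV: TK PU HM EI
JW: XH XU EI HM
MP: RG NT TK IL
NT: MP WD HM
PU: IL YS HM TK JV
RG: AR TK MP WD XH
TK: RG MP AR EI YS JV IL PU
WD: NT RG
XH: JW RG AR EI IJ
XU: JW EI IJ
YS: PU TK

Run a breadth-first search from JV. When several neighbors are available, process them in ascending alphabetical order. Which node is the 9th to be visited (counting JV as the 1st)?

Visit JV; enqueue EI, HM, PU, TK → queue [EI, HM, PU, TK]
Visit EI; enqueue JW, XH, XU → queue [HM, PU, TK, JW, XH, XU]
Visit HM; enqueue AR, IL, NT → queue [PU, TK, JW, XH, XU, AR, IL, NT]
Visit PU; enqueue YS → queue [TK, JW, XH, XU, AR, IL, NT, YS]
Visit TK; enqueue MP, RG → queue [JW, XH, XU, AR, IL, NT, YS, MP, RG]
Visit JW → queue [XH, XU, AR, IL, NT, YS, MP, RG]
Visit XH; enqueue IJ → queue [XU, AR, IL, NT, YS, MP, RG, IJ]
Visit XU → queue [AR, IL, NT, YS, MP, RG, IJ]
Visit AR → queue [IL, NT, YS, MP, RG, IJ]
Visit IL → queue [NT, YS, MP, RG, IJ]
Visit NT; enqueue WD → queue [YS, MP, RG, IJ, WD]
Visit YS → queue [MP, RG, IJ, WD]
Visit MP → queue [RG, IJ, WD]
Visit RG → queue [IJ, WD]
Visit IJ → queue [WD]
Visit WD → queue []

Visit order: JV, EI, HM, PU, TK, JW, XH, XU, AR, IL, NT, YS, MP, RG, IJ, WD

AR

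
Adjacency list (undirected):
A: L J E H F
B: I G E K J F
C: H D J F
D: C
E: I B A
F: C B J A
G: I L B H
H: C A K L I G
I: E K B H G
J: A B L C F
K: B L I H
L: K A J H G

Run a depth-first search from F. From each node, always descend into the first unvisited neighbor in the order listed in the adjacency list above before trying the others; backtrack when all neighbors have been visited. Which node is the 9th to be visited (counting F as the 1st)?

E

Visit F
F → C
C → H
H → A
A → L
L → K
K → B
B → I
I → E
I → G
B → J
C → D

Visit order: F, C, H, A, L, K, B, I, E, G, J, D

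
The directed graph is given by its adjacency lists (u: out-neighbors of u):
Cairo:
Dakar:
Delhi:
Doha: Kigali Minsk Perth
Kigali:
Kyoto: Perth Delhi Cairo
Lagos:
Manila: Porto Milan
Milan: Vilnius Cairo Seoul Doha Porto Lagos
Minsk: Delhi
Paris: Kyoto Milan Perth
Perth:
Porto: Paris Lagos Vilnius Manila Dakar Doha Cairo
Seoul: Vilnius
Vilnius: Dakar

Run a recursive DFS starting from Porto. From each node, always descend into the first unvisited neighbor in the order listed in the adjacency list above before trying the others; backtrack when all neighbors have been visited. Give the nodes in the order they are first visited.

Visit Porto
Porto → Paris
Paris → Kyoto
Kyoto → Perth
Kyoto → Delhi
Kyoto → Cairo
Paris → Milan
Milan → Vilnius
Vilnius → Dakar
Milan → Seoul
Milan → Doha
Doha → Kigali
Doha → Minsk
Milan → Lagos
Porto → Manila

Porto, Paris, Kyoto, Perth, Delhi, Cairo, Milan, Vilnius, Dakar, Seoul, Doha, Kigali, Minsk, Lagos, Manila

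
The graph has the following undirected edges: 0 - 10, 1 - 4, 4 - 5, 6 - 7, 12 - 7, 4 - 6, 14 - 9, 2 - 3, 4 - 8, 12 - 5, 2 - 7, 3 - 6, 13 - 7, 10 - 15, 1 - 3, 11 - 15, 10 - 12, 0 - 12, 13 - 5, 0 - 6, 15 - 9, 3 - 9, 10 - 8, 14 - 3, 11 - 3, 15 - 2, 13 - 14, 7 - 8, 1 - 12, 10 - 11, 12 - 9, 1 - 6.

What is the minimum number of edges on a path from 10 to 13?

3

Level 0: 10
Level 1: 0, 8, 11, 12, 15
Level 2: 1, 2, 3, 4, 5, 6, 7, 9
Level 3: 13, 14
13 first appears at level 3.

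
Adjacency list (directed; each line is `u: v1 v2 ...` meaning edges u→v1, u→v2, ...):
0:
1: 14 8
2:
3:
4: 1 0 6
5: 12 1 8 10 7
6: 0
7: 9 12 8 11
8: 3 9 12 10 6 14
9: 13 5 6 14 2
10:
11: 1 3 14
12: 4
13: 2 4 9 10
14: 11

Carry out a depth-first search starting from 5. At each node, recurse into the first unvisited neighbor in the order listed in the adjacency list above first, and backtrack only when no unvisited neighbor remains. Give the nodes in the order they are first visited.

5 12 4 1 14 11 3 8 9 13 2 10 6 0 7

Visit 5
5 → 12
12 → 4
4 → 1
1 → 14
14 → 11
11 → 3
1 → 8
8 → 9
9 → 13
13 → 2
13 → 10
9 → 6
6 → 0
5 → 7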